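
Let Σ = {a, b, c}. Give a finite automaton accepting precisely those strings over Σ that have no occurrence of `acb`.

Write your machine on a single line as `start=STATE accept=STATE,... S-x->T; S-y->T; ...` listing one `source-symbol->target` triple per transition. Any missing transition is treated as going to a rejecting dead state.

This is the complement of 'contains `acb`'. Use the same substring-matching states — s0 through s3 holding how much of `acb` has just been matched — but flip the accepting set: everything except the trap s3 accepts.
        a   b   c  
>* s0   s1  s0  s0 
 * s1   s1  s0  s2 
 * s2   s1  s3  s0 
   s3   s3  s3  s3 
(> = start, * = accepting)

start=s0; accept=s0,s1,s2; s0-a->s1; s0-b->s0; s0-c->s0; s1-a->s1; s1-b->s0; s1-c->s2; s2-a->s1; s2-b->s3; s2-c->s0; s3-a->s3; s3-b->s3; s3-c->s3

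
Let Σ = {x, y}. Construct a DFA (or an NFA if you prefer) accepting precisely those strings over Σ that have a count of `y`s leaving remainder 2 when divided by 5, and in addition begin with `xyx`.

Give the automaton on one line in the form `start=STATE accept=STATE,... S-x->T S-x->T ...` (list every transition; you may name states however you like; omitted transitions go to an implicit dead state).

start=s0 accept=s8 s0-x->s1 s0-y->s2 s1-x->s3 s1-y->s4 s2-x->s2 s2-y->s5 s3-x->s3 s3-y->s2 s4-x->s6 s4-y->s5 s5-x->s5 s5-y->s7 s6-x->s6 s6-y->s8 s7-x->s7 s7-y->s9 s8-x->s8 s8-y->s10 s9-x->s9 s9-y->s3 s10-x->s10 s10-y->s11 s11-x->s11 s11-y->s12 s12-x->s12 s12-y->s6

Handle the two conditions separately and then intersect. The first has 5 states tracking the count of `y`s modulo 5; the second has 5 states tracking whether the input so far still matches the prefix `xyx`. A product state is a pair (one from each), accepting exactly when both do.
With 13 states:
          x    y  
>  s0     s1   s2 
   s1     s3   s4 
   s2     s2   s5 
   s3     s3   s2 
   s4     s6   s5 
   s5     s5   s7 
   s6     s6   s8 
   s7     s7   s9 
 * s8     s8  s10 
   s9     s9   s3 
   s10   s10  s11 
   s11   s11  s12 
   s12   s12   s6 
(> = start, * = accepting)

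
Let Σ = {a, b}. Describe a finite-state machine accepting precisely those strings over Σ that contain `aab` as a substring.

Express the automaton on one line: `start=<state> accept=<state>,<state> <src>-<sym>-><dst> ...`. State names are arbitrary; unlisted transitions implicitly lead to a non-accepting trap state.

States S0..S2 record the length of the longest prefix of `aab` that matches the current input suffix. Reaching S3 means `aab` has been seen, and we stay there forever. Accept from S3.
A 4-state machine:
        a   b  
>  S0   S1  S0 
   S1   S2  S0 
   S2   S2  S3 
 * S3   S3  S3 
(> = start, * = accepting)

start=S0 accept=S3 S0-a->S1 S0-b->S0 S1-a->S2 S1-b->S0 S2-a->S2 S2-b->S3 S3-a->S3 S3-b->S3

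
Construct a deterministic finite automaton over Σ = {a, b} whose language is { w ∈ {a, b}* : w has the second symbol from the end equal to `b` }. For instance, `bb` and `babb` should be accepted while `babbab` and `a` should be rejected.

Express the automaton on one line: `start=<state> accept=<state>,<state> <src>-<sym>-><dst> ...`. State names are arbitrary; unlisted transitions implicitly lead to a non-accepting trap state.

Because acceptance depends on a position counted from the end, the machine has to buffer the most recent 2 symbols. Make each state the string of the last up-to-2 symbols read; on input `x` shift the window left and append `x`. Accept when the buffered window has length 2 and begins with `b`.
        a   b  
>  S0   S1  S2 
   S1   S3  S4 
   S2   S5  S6 
   S3   S3  S4 
   S4   S5  S6 
 * S5   S3  S4 
 * S6   S5  S6 
(> = start, * = accepting)

start=S0 accept=S5,S6 S0-a->S1 S0-b->S2 S1-a->S3 S1-b->S4 S2-a->S5 S2-b->S6 S3-a->S3 S3-b->S4 S4-a->S5 S4-b->S6 S5-a->S3 S5-b->S4 S6-a->S5 S6-b->S6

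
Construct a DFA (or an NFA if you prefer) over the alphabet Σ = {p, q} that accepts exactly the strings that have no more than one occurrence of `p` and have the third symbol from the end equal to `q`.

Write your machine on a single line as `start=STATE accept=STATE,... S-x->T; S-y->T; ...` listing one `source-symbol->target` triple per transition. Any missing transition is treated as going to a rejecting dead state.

start=S0; accept=S12,S13,S14,S18; S0-p->S1; S0-q->S2; S1-p->S3; S1-q->S4; S2-p->S5; S2-q->S6; S3-p->S7; S3-q->S8; S4-p->S9; S4-q->S10; S5-p->S11; S5-q->S12; S6-p->S13; S6-q->S14; S7-p->S7; S7-q->S8; S8-p->S9; S8-q->S15; S9-p->S11; S9-q->S16; S10-p->S17; S10-q->S18; S11-p->S7; S11-q->S8; S12-p->S9; S12-q->S10; S13-p->S11; S13-q->S12; S14-p->S13; S14-q->S14; S15-p->S17; S15-q->S19; S16-p->S9; S16-q->S15; S17-p->S11; S17-q->S16; S18-p->S17; S18-q->S18; S19-p->S17; S19-q->S19

Build one automaton per condition and run them in lockstep. The first has 3 states tracking the count of `p`s, saturating at 2; the second has 15 states tracking the last 3 symbols read. A product state is a pair (one from each), accepting exactly when both do.
20 states suffice.
          p    q  
>  S0     S1   S2 
   S1     S3   S4 
   S2     S5   S6 
   S3     S7   S8 
   S4     S9  S10 
   S5    S11  S12 
   S6    S13  S14 
   S7     S7   S8 
   S8     S9  S15 
   S9    S11  S16 
   S10   S17  S18 
   S11    S7   S8 
 * S12    S9  S10 
 * S13   S11  S12 
 * S14   S13  S14 
   S15   S17  S19 
   S16    S9  S15 
   S17   S11  S16 
 * S18   S17  S18 
   S19   S17  S19 
(> = start, * = accepting)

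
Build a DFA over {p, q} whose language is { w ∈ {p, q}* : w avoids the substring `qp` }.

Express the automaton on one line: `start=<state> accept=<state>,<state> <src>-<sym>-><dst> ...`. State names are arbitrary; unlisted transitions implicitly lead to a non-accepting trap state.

This is the complement of 'contains `qp`'. Use the same substring-matching states — S0 through S2 holding how much of `qp` has just been matched — but flip the accepting set: everything except the trap S2 accepts.
With 3 states:
        p   q  
>* S0   S0  S1 
 * S1   S2  S1 
   S2   S2  S2 
(> = start, * = accepting)

start=S0 accept=S0,S1 S0-p->S0 S0-q->S1 S1-p->S2 S1-q->S1 S2-p->S2 S2-q->S2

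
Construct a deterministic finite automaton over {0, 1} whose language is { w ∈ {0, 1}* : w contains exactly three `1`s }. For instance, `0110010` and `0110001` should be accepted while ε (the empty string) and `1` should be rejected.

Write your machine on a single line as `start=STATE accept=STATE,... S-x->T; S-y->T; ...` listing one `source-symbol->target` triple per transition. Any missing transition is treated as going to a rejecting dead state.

start=q0; accept=q3; q0-0->q0; q0-1->q1; q1-0->q1; q1-1->q2; q2-0->q2; q2-1->q3; q3-0->q3; q3-1->q4; q4-0->q4; q4-1->q4

Count `1`s, saturating at 4: states q0 through q3 mean 0 through 3 `1`s seen; q4 means more than 3. Each `1` increments (capped at q4); other symbols loop. Accept from {q3}.
5 states suffice.
        0   1  
>  q0   q0  q1 
   q1   q1  q2 
   q2   q2  q3 
 * q3   q3  q4 
   q4   q4  q4 
(> = start, * = accepting)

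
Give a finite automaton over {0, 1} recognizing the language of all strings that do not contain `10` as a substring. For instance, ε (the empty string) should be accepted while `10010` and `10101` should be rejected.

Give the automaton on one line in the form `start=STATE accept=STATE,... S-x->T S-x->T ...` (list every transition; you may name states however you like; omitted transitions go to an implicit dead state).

start=S0 accept=S0,S1 S0-0->S0 S0-1->S1 S1-0->S2 S1-1->S1 S2-0->S2 S2-1->S2

This is the complement of 'contains `10`'. Use the same substring-matching states — S0 through S2 holding how much of `10` has just been matched — but flip the accepting set: everything except the trap S2 accepts.
        0   1  
>* S0   S0  S1 
 * S1   S2  S1 
   S2   S2  S2 
(> = start, * = accepting)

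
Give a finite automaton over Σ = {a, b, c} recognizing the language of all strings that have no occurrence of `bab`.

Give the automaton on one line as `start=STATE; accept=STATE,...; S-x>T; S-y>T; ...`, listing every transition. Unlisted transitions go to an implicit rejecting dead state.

This is the complement of 'contains `bab`'. Use the same substring-matching states — q0 through q3 holding how much of `bab` has just been matched — but flip the accepting set: everything except the trap q3 accepts.
4 states suffice.
        a   b   c  
>* q0   q0  q1  q0 
 * q1   q2  q1  q0 
 * q2   q0  q3  q0 
   q3   q3  q3  q3 
(> = start, * = accepting)

start=q0; accept=q0,q1,q2; q0-a>q0; q0-b>q1; q0-c>q0; q1-a>q2; q1-b>q1; q1-c>q0; q2-a>q0; q2-b>q3; q2-c>q0; q3-a>q3; q3-b>q3; q3-c>q3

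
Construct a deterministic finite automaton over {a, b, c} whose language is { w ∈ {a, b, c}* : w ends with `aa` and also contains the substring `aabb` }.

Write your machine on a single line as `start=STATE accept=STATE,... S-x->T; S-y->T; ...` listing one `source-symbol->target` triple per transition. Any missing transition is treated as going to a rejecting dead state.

start=s0; accept=s6; s0-a->s1; s0-b->s0; s0-c->s0; s1-a->s2; s1-b->s0; s1-c->s0; s2-a->s2; s2-b->s3; s2-c->s0; s3-a->s1; s3-b->s4; s3-c->s0; s4-a->s5; s4-b->s4; s4-c->s4; s5-a->s6; s5-b->s4; s5-c->s4; s6-a->s6; s6-b->s4; s6-c->s4

Handle the two conditions separately and then intersect. The first has 3 states tracking how much of the suffix `aa` has currently been matched; the second has 5 states tracking whether and how much of `aabb` has been seen. A product state is a pair (one from each), accepting exactly when both do.
        a   b   c  
>  s0   s1  s0  s0 
   s1   s2  s0  s0 
   s2   s2  s3  s0 
   s3   s1  s4  s0 
   s4   s5  s4  s4 
   s5   s6  s4  s4 
 * s6   s6  s4  s4 
(> = start, * = accepting)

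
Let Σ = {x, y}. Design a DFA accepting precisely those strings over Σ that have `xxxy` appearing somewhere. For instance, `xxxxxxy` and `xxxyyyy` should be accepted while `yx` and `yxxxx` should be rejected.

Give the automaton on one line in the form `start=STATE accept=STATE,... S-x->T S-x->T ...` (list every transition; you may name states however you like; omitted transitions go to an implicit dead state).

start=q0 accept=q4 q0-x->q1 q0-y->q0 q1-x->q2 q1-y->q0 q2-x->q3 q2-y->q0 q3-x->q3 q3-y->q4 q4-x->q4 q4-y->q4

States q0..q3 record the length of the longest prefix of `xxxy` that matches the current input suffix. Reaching q4 means `xxxy` has been seen, and we stay there forever. Accept from q4.
A 5-state machine:
        x   y  
>  q0   q1  q0 
   q1   q2  q0 
   q2   q3  q0 
   q3   q3  q4 
 * q4   q4  q4 
(> = start, * = accepting)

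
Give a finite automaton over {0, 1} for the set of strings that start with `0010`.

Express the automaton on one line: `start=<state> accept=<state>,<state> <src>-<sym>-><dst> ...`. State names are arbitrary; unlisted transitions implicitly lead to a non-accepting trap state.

start=q0 accept=q4 q0-0->q1 q0-1->q5 q1-0->q2 q1-1->q5 q2-0->q5 q2-1->q3 q3-0->q4 q3-1->q5 q4-0->q4 q4-1->q4 q5-0->q5 q5-1->q5

Walk along `0010` while the input agrees: from q0 take `0` to q1, and so on. Any deviation drops to the rejecting sink q5. Once q4 is reached the prefix is confirmed and every continuation is accepted.
With 6 states:
        0   1  
>  q0   q1  q5 
   q1   q2  q5 
   q2   q5  q3 
   q3   q4  q5 
 * q4   q4  q4 
   q5   q5  q5 
(> = start, * = accepting)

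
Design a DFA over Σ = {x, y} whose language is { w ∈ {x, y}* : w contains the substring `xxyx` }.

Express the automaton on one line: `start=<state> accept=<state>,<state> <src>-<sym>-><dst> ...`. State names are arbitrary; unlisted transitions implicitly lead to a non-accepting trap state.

start=q0 accept=q4 q0-x->q1 q0-y->q0 q1-x->q2 q1-y->q0 q2-x->q2 q2-y->q3 q3-x->q4 q3-y->q0 q4-x->q4 q4-y->q4

Track how much of `xxyx` has been matched so far: state q0 is no progress, q4 is the absorbing accept state reached once `xxyx` has occurred. Intermediate states record partial matches; on a mismatch, fall back to the longest reusable overlap.
        x   y  
>  q0   q1  q0 
   q1   q2  q0 
   q2   q2  q3 
   q3   q4  q0 
 * q4   q4  q4 
(> = start, * = accepting)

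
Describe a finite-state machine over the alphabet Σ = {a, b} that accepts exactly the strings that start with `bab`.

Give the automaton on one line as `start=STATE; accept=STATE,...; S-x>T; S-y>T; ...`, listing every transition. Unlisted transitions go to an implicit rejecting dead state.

Walk along `bab` while the input agrees: from s0 take `b` to s1, and so on. Any deviation drops to the rejecting sink s4. Once s3 is reached the prefix is confirmed and every continuation is accepted.
A 5-state machine:
        a   b  
>  s0   s4  s1 
   s1   s2  s4 
   s2   s4  s3 
 * s3   s3  s3 
   s4   s4  s4 
(> = start, * = accepting)

start=s0; accept=s3; s0-a>s4; s0-b>s1; s1-a>s2; s1-b>s4; s2-a>s4; s2-b>s3; s3-a>s3; s3-b>s3; s4-a>s4; s4-b>s4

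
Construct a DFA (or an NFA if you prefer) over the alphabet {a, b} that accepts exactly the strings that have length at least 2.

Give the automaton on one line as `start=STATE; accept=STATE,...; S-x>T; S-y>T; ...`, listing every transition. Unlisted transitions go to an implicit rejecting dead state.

start=q0; accept=q2,q3; q0-a>q1; q0-b>q1; q1-a>q2; q1-b>q2; q2-a>q3; q2-b>q3; q3-a>q3; q3-b>q3

We only need to distinguish lengths 0, 1, …, 2, and '>2'. Chain q0 → q1 → q2 → q3 on every symbol, with q3 looping. Accepting states: {q2, q3}.
4 states suffice.
        a   b  
>  q0   q1  q1 
   q1   q2  q2 
 * q2   q3  q3 
 * q3   q3  q3 
(> = start, * = accepting)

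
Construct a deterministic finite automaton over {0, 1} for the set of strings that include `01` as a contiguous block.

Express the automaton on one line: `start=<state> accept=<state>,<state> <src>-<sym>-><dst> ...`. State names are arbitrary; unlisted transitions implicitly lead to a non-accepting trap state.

start=q0 accept=q2 q0-0->q1 q0-1->q0 q1-0->q1 q1-1->q2 q2-0->q2 q2-1->q2

States q0..q1 record the length of the longest prefix of `01` that matches the current input suffix. Reaching q2 means `01` has been seen, and we stay there forever. Accept from q2.
        0   1  
>  q0   q1  q0 
   q1   q1  q2 
 * q2   q2  q2 
(> = start, * = accepting)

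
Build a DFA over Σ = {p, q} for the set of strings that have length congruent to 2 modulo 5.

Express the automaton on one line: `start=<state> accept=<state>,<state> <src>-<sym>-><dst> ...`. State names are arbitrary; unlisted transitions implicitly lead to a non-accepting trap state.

Count input length modulo 5: every symbol advances one step around the cycle A → B → C → D → E → A. Accept at C.
With 5 states:
       p  q 
>  A   B  B 
   B   C  C 
 * C   D  D 
   D   E  E 
   E   A  A 
(> = start, * = accepting)

start=A accept=C A-p->B A-q->B B-p->C B-q->C C-p->D C-q->D D-p->E D-q->E E-p->A E-q->A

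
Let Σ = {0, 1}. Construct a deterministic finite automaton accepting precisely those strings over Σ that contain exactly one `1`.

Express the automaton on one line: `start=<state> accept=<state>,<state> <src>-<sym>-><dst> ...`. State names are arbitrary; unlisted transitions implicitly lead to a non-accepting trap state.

start=s0 accept=s1 s0-0->s0 s0-1->s1 s1-0->s1 s1-1->s2 s2-0->s2 s2-1->s2

Only the number of `1`s matters, and only up to 2. Make a chain s0 → s1 → s2 advanced by each `1` (with s2 absorbing); every other symbol self-loops. The accepting set is {s1}.
        0   1  
>  s0   s0  s1 
 * s1   s1  s2 
   s2   s2  s2 
(> = start, * = accepting)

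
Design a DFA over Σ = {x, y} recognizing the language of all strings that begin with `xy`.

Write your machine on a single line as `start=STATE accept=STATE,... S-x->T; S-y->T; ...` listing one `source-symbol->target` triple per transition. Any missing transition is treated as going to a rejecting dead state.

start=S0; accept=S2; S0-x->S1; S0-y->S3; S1-x->S3; S1-y->S2; S2-x->S2; S2-y->S2; S3-x->S3; S3-y->S3

Walk along `xy` while the input agrees: from S0 take `x` to S1, and so on. Any deviation drops to the rejecting sink S3. Once S2 is reached the prefix is confirmed and every continuation is accepted.
With 4 states:
        x   y  
>  S0   S1  S3 
   S1   S3  S2 
 * S2   S2  S2 
   S3   S3  S3 
(> = start, * = accepting)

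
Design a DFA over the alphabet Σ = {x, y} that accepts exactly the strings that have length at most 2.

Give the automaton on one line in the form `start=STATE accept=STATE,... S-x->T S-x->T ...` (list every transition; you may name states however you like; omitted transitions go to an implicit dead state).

We only need to distinguish lengths 0, 1, …, 2, and '>2'. Chain q0 → q1 → q2 → q3 on every symbol, with q3 looping. Accepting states: {q0, q1, q2}.
A 4-state machine:
        x   y  
>* q0   q1  q1 
 * q1   q2  q2 
 * q2   q3  q3 
   q3   q3  q3 
(> = start, * = accepting)

start=q0 accept=q0,q1,q2 q0-x->q1 q0-y->q1 q1-x->q2 q1-y->q2 q2-x->q3 q2-y->q3 q3-x->q3 q3-y->q3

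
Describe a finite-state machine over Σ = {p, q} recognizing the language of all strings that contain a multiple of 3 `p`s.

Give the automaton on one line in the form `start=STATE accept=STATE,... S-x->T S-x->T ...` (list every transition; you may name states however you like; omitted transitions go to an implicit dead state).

start=A accept=A A-p->B A-q->A B-p->C B-q->B C-p->A C-q->C

The only thing that matters is how many `p`s have appeared, reduced mod 3. Use one state per residue: A for 0, …, C for 2. Reading `p` moves to the next residue; anything else stays put. A is accepting.
       p  q 
>* A   B  A 
   B   C  B 
   C   A  C 
(> = start, * = accepting)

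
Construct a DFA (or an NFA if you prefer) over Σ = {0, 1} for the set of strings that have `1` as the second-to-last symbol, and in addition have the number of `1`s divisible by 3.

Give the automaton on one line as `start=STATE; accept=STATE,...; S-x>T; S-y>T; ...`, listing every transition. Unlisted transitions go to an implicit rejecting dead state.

start=s0; accept=s4,s6; s0-0>s0; s0-1>s1; s1-0>s1; s1-1>s2; s2-0>s3; s2-1>s4; s3-0>s3; s3-1>s5; s4-0>s6; s4-1>s1; s5-0>s6; s5-1>s1; s6-0>s0; s6-1>s1

Build one automaton per condition and run them in lockstep. The first has 7 states tracking the last 2 symbols read; the second has 3 states tracking the count of `1`s modulo 3. A product state is a pair (one from each), accepting exactly when both do. Minimizing collapses redundant product states.
        0   1  
>  s0   s0  s1 
   s1   s1  s2 
   s2   s3  s4 
   s3   s3  s5 
 * s4   s6  s1 
   s5   s6  s1 
 * s6   s0  s1 
(> = start, * = accepting)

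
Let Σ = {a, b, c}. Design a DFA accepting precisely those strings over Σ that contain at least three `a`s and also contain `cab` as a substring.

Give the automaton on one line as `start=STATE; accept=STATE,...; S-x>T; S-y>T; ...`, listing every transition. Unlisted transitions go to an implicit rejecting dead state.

start=S0; accept=S16,S17; S0-a>S1; S0-b>S0; S0-c>S2; S1-a>S3; S1-b>S1; S1-c>S4; S2-a>S5; S2-b>S0; S2-c>S2; S3-a>S6; S3-b>S3; S3-c>S7; S4-a>S8; S4-b>S1; S4-c>S4; S5-a>S3; S5-b>S9; S5-c>S4; S6-a>S10; S6-b>S6; S6-c>S11; S7-a>S12; S7-b>S3; S7-c>S7; S8-a>S6; S8-b>S13; S8-c>S7; S9-a>S13; S9-b>S9; S9-c>S9; S10-a>S10; S10-b>S10; S10-c>S14; S11-a>S15; S11-b>S6; S11-c>S11; S12-a>S10; S12-b>S16; S12-c>S11; S13-a>S16; S13-b>S13; S13-c>S13; S14-a>S15; S14-b>S10; S14-c>S14; S15-a>S10; S15-b>S17; S15-c>S14; S16-a>S17; S16-b>S16; S16-c>S16; S17-a>S17; S17-b>S17; S17-c>S17

Build one automaton per condition and run them in lockstep. One (5 states) tracks the count of `a`s, saturating at 4; the other (4 states) tracks whether and how much of `cab` has been seen. Each combined state is a pair, one component from each; accept when both components accept.
An 18-state machine:
          a    b    c  
>  S0     S1   S0   S2 
   S1     S3   S1   S4 
   S2     S5   S0   S2 
   S3     S6   S3   S7 
   S4     S8   S1   S4 
   S5     S3   S9   S4 
   S6    S10   S6  S11 
   S7    S12   S3   S7 
   S8     S6  S13   S7 
   S9    S13   S9   S9 
   S10   S10  S10  S14 
   S11   S15   S6  S11 
   S12   S10  S16  S11 
   S13   S16  S13  S13 
   S14   S15  S10  S14 
   S15   S10  S17  S14 
 * S16   S17  S16  S16 
 * S17   S17  S17  S17 
(> = start, * = accepting)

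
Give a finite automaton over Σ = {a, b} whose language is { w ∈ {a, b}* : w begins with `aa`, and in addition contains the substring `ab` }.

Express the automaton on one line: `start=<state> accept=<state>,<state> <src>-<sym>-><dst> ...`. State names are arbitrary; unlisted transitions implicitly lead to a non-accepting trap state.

start=q0 accept=q4 q0-a->q1 q0-b->q2 q1-a->q3 q1-b->q2 q2-a->q2 q2-b->q2 q3-a->q3 q3-b->q4 q4-a->q4 q4-b->q4

Build one automaton per condition and run them in lockstep. One (4 states) tracks whether the input so far still matches the prefix `aa`; the other (3 states) tracks whether and how much of `ab` has been seen. Each combined state is a pair, one component from each; accept when both components accept. Minimizing collapses redundant product states.
With 5 states:
        a   b  
>  q0   q1  q2 
   q1   q3  q2 
   q2   q2  q2 
   q3   q3  q4 
 * q4   q4  q4 
(> = start, * = accepting)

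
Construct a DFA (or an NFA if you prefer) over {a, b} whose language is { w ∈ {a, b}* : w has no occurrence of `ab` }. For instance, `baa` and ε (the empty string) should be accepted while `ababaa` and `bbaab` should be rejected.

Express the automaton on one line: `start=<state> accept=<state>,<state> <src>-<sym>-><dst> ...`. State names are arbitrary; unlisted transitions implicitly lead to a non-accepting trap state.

start=s0 accept=s0,s1 s0-a->s1 s0-b->s0 s1-a->s1 s1-b->s2 s2-a->s2 s2-b->s2

This is the complement of 'contains `ab`'. Use the same substring-matching states — s0 through s2 holding how much of `ab` has just been matched — but flip the accepting set: everything except the trap s2 accepts.
A 3-state machine:
        a   b  
>* s0   s1  s0 
 * s1   s1  s2 
   s2   s2  s2 
(> = start, * = accepting)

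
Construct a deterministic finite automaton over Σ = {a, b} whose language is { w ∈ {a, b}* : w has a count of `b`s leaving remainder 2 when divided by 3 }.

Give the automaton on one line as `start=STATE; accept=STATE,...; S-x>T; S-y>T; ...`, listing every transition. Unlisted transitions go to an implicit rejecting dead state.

start=q0; accept=q2; q0-a>q0; q0-b>q1; q1-a>q1; q1-b>q2; q2-a>q2; q2-b>q0

The only thing that matters is how many `b`s have appeared, reduced mod 3. Use one state per residue: q0 for 0, …, q2 for 2. Reading `b` moves to the next residue; anything else stays put. q2 is accepting.
With 3 states:
        a   b  
>  q0   q0  q1 
   q1   q1  q2 
 * q2   q2  q0 
(> = start, * = accepting)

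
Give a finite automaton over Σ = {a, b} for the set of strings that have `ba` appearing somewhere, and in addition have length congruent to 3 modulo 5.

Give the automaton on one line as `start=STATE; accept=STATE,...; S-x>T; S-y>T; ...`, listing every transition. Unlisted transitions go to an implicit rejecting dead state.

start=q0; accept=q8; q0-a>q1; q0-b>q2; q1-a>q3; q1-b>q4; q2-a>q5; q2-b>q4; q3-a>q6; q3-b>q7; q4-a>q8; q4-b>q7; q5-a>q8; q5-b>q8; q6-a>q9; q6-b>q10; q7-a>q11; q7-b>q10; q8-a>q11; q8-b>q11; q9-a>q0; q9-b>q12; q10-a>q13; q10-b>q12; q11-a>q13; q11-b>q13; q12-a>q14; q12-b>q2; q13-a>q14; q13-b>q14; q14-a>q5; q14-b>q5

Build one automaton per condition and run them in lockstep. One (3 states) tracks whether and how much of `ba` has been seen; the other (5 states) tracks the input length modulo 5. Each combined state is a pair, one component from each; accept when both components accept.
A 15-state machine:
          a    b  
>  q0     q1   q2 
   q1     q3   q4 
   q2     q5   q4 
   q3     q6   q7 
   q4     q8   q7 
   q5     q8   q8 
   q6     q9  q10 
   q7    q11  q10 
 * q8    q11  q11 
   q9     q0  q12 
   q10   q13  q12 
   q11   q13  q13 
   q12   q14   q2 
   q13   q14  q14 
   q14    q5   q5 
(> = start, * = accepting)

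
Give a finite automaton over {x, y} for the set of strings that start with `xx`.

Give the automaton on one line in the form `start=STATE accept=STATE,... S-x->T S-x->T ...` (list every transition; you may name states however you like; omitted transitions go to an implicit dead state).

start=s0 accept=s2 s0-x->s1 s0-y->s3 s1-x->s2 s1-y->s3 s2-x->s2 s2-y->s2 s3-x->s3 s3-y->s3

Walk along `xx` while the input agrees: from s0 take `x` to s1, and so on. Any deviation drops to the rejecting sink s3. Once s2 is reached the prefix is confirmed and every continuation is accepted.
4 states suffice.
        x   y  
>  s0   s1  s3 
   s1   s2  s3 
 * s2   s2  s2 
   s3   s3  s3 
(> = start, * = accepting)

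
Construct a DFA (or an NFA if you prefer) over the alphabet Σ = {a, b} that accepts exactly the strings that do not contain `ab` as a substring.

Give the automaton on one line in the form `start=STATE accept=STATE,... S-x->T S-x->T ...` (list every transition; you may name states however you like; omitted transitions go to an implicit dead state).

Track partial matches of the forbidden pattern `ab`. State s2 is a dead state reached once `ab` has occurred; every other state accepts. s0 means no part of `ab` is currently matched.
A 3-state machine:
        a   b  
>* s0   s1  s0 
 * s1   s1  s2 
   s2   s2  s2 
(> = start, * = accepting)

start=s0 accept=s0,s1 s0-a->s1 s0-b->s0 s1-a->s1 s1-b->s2 s2-a->s2 s2-b->s2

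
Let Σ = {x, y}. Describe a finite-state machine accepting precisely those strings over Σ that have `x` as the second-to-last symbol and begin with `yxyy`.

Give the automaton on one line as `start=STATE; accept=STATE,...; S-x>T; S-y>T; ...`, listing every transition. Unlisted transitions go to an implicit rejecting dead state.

Build one automaton per condition and run them in lockstep. The first has 7 states tracking the last 2 symbols read; the second has 6 states tracking whether the input so far still matches the prefix `yxyy`. A product state is a pair (one from each), accepting exactly when both do.
With 13 states:
          x    y  
>  q0     q1   q2 
   q1     q3   q4 
   q2     q5   q6 
   q3     q3   q4 
   q4     q7   q6 
   q5     q3   q8 
   q6     q7   q6 
   q7     q3   q4 
   q8     q7   q9 
   q9    q10   q9 
   q10   q11  q12 
 * q11   q11  q12 
 * q12   q10   q9 
(> = start, * = accepting)

start=q0; accept=q11,q12; q0-x>q1; q0-y>q2; q1-x>q3; q1-y>q4; q2-x>q5; q2-y>q6; q3-x>q3; q3-y>q4; q4-x>q7; q4-y>q6; q5-x>q3; q5-y>q8; q6-x>q7; q6-y>q6; q7-x>q3; q7-y>q4; q8-x>q7; q8-y>q9; q9-x>q10; q9-y>q9; q10-x>q11; q10-y>q12; q11-x>q11; q11-y>q12; q12-x>q10; q12-y>q9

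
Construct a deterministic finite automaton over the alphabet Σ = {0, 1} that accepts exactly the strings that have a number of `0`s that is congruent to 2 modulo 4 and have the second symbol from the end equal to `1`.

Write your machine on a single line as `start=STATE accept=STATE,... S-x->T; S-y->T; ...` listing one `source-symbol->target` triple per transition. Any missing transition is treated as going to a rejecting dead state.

start=s0; accept=s6,s7; s0-0->s1; s0-1->s0; s1-0->s2; s1-1->s3; s2-0->s4; s2-1->s5; s3-0->s6; s3-1->s3; s4-0->s0; s4-1->s4; s5-0->s4; s5-1->s7; s6-0->s4; s6-1->s5; s7-0->s4; s7-1->s7

Run two small machines in parallel and take their product. The first has 4 states tracking the count of `0`s modulo 4; the second has 7 states tracking the last 2 symbols read. A product state is a pair (one from each), accepting exactly when both do. After merging equivalent states the machine shrinks.
An 8-state machine:
        0   1  
>  s0   s1  s0 
   s1   s2  s3 
   s2   s4  s5 
   s3   s6  s3 
   s4   s0  s4 
   s5   s4  s7 
 * s6   s4  s5 
 * s7   s4  s7 
(> = start, * = accepting)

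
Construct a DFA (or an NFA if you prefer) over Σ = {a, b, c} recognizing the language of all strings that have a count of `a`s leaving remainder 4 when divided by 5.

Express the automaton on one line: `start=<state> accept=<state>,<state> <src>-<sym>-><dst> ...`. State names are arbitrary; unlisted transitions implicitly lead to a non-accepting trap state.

start=q0 accept=q4 q0-a->q1 q0-b->q0 q0-c->q0 q1-a->q2 q1-b->q1 q1-c->q1 q2-a->q3 q2-b->q2 q2-c->q2 q3-a->q4 q3-b->q3 q3-c->q3 q4-a->q0 q4-b->q4 q4-c->q4

The only thing that matters is how many `a`s have appeared, reduced mod 5. Use one state per residue: q0 for 0, …, q4 for 4. Reading `a` moves to the next residue; anything else stays put. q4 is accepting.
With 5 states:
        a   b   c  
>  q0   q1  q0  q0 
   q1   q2  q1  q1 
   q2   q3  q2  q2 
   q3   q4  q3  q3 
 * q4   q0  q4  q4 
(> = start, * = accepting)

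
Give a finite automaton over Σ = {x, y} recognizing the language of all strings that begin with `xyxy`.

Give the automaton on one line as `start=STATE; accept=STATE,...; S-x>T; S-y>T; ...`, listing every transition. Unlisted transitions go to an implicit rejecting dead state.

Walk along `xyxy` while the input agrees: from q0 take `x` to q1, and so on. Any deviation drops to the rejecting sink q5. Once q4 is reached the prefix is confirmed and every continuation is accepted.
With 6 states:
        x   y  
>  q0   q1  q5 
   q1   q5  q2 
   q2   q3  q5 
   q3   q5  q4 
 * q4   q4  q4 
   q5   q5  q5 
(> = start, * = accepting)

start=q0; accept=q4; q0-x>q1; q0-y>q5; q1-x>q5; q1-y>q2; q2-x>q3; q2-y>q5; q3-x>q5; q3-y>q4; q4-x>q4; q4-y>q4; q5-x>q5; q5-y>q5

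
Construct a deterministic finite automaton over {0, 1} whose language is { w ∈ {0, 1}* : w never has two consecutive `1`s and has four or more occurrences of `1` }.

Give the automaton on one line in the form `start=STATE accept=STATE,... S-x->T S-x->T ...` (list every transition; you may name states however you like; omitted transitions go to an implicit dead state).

Build one automaton per condition and run them in lockstep. The first has 3 states tracking partial matches of the forbidden pattern `11`; the second has 6 states tracking the count of `1`s, saturating at 5. A product state is a pair (one from each), accepting exactly when both do. After merging equivalent states the machine shrinks.
       0  1 
>  A   A  B 
   B   C  D 
   C   C  E 
   D   D  D 
   E   F  D 
   F   F  G 
   G   H  D 
   H   H  I 
 * I   J  D 
 * J   J  I 
(> = start, * = accepting)

start=A accept=I,J A-0->A A-1->B B-0->C B-1->D C-0->C C-1->E D-0->D D-1->D E-0->F E-1->D F-0->F F-1->G G-0->H G-1->D H-0->H H-1->I I-0->J I-1->D J-0->J J-1->I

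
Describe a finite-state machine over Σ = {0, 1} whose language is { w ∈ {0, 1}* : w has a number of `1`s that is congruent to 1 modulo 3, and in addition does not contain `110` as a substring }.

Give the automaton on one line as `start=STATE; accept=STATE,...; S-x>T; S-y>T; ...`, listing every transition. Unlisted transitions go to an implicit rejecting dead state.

Run two small machines in parallel and take their product. One (3 states) tracks the count of `1`s modulo 3; the other (4 states) tracks partial matches of the forbidden pattern `110`. Each combined state is a pair, one component from each; accept when both components accept.
With 12 states:
       0  1 
>  A   A  B 
 * B   C  D 
 * C   C  E 
   D   F  G 
   E   H  G 
   F   F  I 
   G   I  J 
   H   H  K 
   I   I  L 
 * J   L  D 
   K   A  J 
   L   L  F 
(> = start, * = accepting)

start=A; accept=B,C,J; A-0>A; A-1>B; B-0>C; B-1>D; C-0>C; C-1>E; D-0>F; D-1>G; E-0>H; E-1>G; F-0>F; F-1>I; G-0>I; G-1>J; H-0>H; H-1>K; I-0>I; I-1>L; J-0>L; J-1>D; K-0>A; K-1>J; L-0>L; L-1>F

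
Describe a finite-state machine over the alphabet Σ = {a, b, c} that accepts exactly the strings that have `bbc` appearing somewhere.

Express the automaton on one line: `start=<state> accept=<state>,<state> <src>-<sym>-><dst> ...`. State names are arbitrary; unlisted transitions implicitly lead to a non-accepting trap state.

States S0..S2 record the length of the longest prefix of `bbc` that matches the current input suffix. Reaching S3 means `bbc` has been seen, and we stay there forever. Accept from S3.
4 states suffice.
        a   b   c  
>  S0   S0  S1  S0 
   S1   S0  S2  S0 
   S2   S0  S2  S3 
 * S3   S3  S3  S3 
(> = start, * = accepting)

start=S0 accept=S3 S0-a->S0 S0-b->S1 S0-c->S0 S1-a->S0 S1-b->S2 S1-c->S0 S2-a->S0 S2-b->S2 S2-c->S3 S3-a->S3 S3-b->S3 S3-c->S3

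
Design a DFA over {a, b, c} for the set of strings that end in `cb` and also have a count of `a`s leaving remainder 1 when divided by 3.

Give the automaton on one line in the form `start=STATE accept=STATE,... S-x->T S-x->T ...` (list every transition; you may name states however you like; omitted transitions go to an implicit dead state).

Run two small machines in parallel and take their product. One (3 states) tracks how much of the suffix `cb` has currently been matched; the other (3 states) tracks the count of `a`s modulo 3. Each combined state is a pair, one component from each; accept when both components accept.
A 9-state machine:
        a   b   c  
>  q0   q1  q0  q2 
   q1   q3  q1  q4 
   q2   q1  q5  q2 
   q3   q0  q3  q6 
   q4   q3  q7  q4 
   q5   q1  q0  q2 
   q6   q0  q8  q6 
 * q7   q3  q1  q4 
   q8   q0  q3  q6 
(> = start, * = accepting)

start=q0 accept=q7 q0-a->q1 q0-b->q0 q0-c->q2 q1-a->q3 q1-b->q1 q1-c->q4 q2-a->q1 q2-b->q5 q2-c->q2 q3-a->q0 q3-b->q3 q3-c->q6 q4-a->q3 q4-b->q7 q4-c->q4 q5-a->q1 q5-b->q0 q5-c->q2 q6-a->q0 q6-b->q8 q6-c->q6 q7-a->q3 q7-b->q1 q7-c->q4 q8-a->q0 q8-b->q3 q8-c->q6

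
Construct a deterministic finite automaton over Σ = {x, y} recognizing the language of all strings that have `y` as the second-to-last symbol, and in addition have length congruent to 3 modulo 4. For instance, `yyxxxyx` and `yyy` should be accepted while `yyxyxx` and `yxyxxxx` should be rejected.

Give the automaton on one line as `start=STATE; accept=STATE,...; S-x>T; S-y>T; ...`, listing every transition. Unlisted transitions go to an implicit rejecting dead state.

Handle the two conditions separately and then intersect. One (7 states) tracks the last 2 symbols read; the other (4 states) tracks the input length modulo 4. Each combined state is a pair, one component from each; accept when both components accept.
          x    y  
>  S0     S1   S2 
   S1     S3   S4 
   S2     S5   S6 
   S3     S7   S8 
   S4     S9  S10 
   S5     S7   S8 
   S6     S9  S10 
   S7    S11  S12 
   S8    S13  S14 
 * S9    S11  S12 
 * S10   S13  S14 
   S11   S15  S16 
   S12   S17  S18 
   S13   S15  S16 
   S14   S17  S18 
   S15    S3   S4 
   S16    S5   S6 
   S17    S3   S4 
   S18    S5   S6 
(> = start, * = accepting)

start=S0; accept=S9,S10; S0-x>S1; S0-y>S2; S1-x>S3; S1-y>S4; S2-x>S5; S2-y>S6; S3-x>S7; S3-y>S8; S4-x>S9; S4-y>S10; S5-x>S7; S5-y>S8; S6-x>S9; S6-y>S10; S7-x>S11; S7-y>S12; S8-x>S13; S8-y>S14; S9-x>S11; S9-y>S12; S10-x>S13; S10-y>S14; S11-x>S15; S11-y>S16; S12-x>S17; S12-y>S18; S13-x>S15; S13-y>S16; S14-x>S17; S14-y>S18; S15-x>S3; S15-y>S4; S16-x>S5; S16-y>S6; S17-x>S3; S17-y>S4; S18-x>S5; S18-y>S6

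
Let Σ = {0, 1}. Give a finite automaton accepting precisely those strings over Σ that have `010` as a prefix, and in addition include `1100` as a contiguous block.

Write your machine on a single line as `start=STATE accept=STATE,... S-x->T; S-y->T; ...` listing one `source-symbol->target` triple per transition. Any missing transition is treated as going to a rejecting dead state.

Build one automaton per condition and run them in lockstep. One (5 states) tracks whether the input so far still matches the prefix `010`; the other (5 states) tracks whether and how much of `1100` has been seen. Each combined state is a pair, one component from each; accept when both components accept.
          0    1  
>  q0     q1   q2 
   q1     q3   q4 
   q2     q3   q5 
   q3     q3   q2 
   q4     q6   q5 
   q5     q7   q5 
   q6     q6   q8 
   q7     q9   q2 
   q8     q6  q10 
   q9     q9   q9 
   q10   q11  q10 
   q11   q12   q8 
 * q12   q12  q12 
(> = start, * = accepting)

start=q0; accept=q12; q0-0->q1; q0-1->q2; q1-0->q3; q1-1->q4; q2-0->q3; q2-1->q5; q3-0->q3; q3-1->q2; q4-0->q6; q4-1->q5; q5-0->q7; q5-1->q5; q6-0->q6; q6-1->q8; q7-0->q9; q7-1->q2; q8-0->q6; q8-1->q10; q9-0->q9; q9-1->q9; q10-0->q11; q10-1->q10; q11-0->q12; q11-1->q8; q12-0->q12; q12-1->q12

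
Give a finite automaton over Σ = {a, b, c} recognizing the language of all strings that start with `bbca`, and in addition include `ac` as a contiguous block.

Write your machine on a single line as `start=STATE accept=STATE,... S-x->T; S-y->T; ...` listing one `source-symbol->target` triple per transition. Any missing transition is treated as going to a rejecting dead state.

Build one automaton per condition and run them in lockstep. The first has 6 states tracking whether the input so far still matches the prefix `bbca`; the second has 3 states tracking whether and how much of `ac` has been seen. A product state is a pair (one from each), accepting exactly when both do.
With 10 states:
        a   b   c  
>  S0   S1  S2  S3 
   S1   S1  S3  S4 
   S2   S1  S5  S3 
   S3   S1  S3  S3 
   S4   S4  S4  S4 
   S5   S1  S3  S6 
   S6   S7  S3  S3 
   S7   S7  S8  S9 
   S8   S7  S8  S8 
 * S9   S9  S9  S9 
(> = start, * = accepting)

start=S0; accept=S9; S0-a->S1; S0-b->S2; S0-c->S3; S1-a->S1; S1-b->S3; S1-c->S4; S2-a->S1; S2-b->S5; S2-c->S3; S3-a->S1; S3-b->S3; S3-c->S3; S4-a->S4; S4-b->S4; S4-c->S4; S5-a->S1; S5-b->S3; S5-c->S6; S6-a->S7; S6-b->S3; S6-c->S3; S7-a->S7; S7-b->S8; S7-c->S9; S8-a->S7; S8-b->S8; S8-c->S8; S9-a->S9; S9-b->S9; S9-c->S9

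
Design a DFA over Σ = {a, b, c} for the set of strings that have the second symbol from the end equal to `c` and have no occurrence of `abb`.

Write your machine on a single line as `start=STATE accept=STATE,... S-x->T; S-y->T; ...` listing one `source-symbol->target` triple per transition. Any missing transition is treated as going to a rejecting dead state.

start=q0; accept=q10,q11,q12; q0-a->q1; q0-b->q2; q0-c->q3; q1-a->q4; q1-b->q5; q1-c->q6; q2-a->q7; q2-b->q8; q2-c->q9; q3-a->q10; q3-b->q11; q3-c->q12; q4-a->q4; q4-b->q5; q4-c->q6; q5-a->q7; q5-b->q13; q5-c->q9; q6-a->q10; q6-b->q11; q6-c->q12; q7-a->q4; q7-b->q5; q7-c->q6; q8-a->q7; q8-b->q8; q8-c->q9; q9-a->q10; q9-b->q11; q9-c->q12; q10-a->q4; q10-b->q5; q10-c->q6; q11-a->q7; q11-b->q8; q11-c->q9; q12-a->q10; q12-b->q11; q12-c->q12; q13-a->q14; q13-b->q13; q13-c->q15; q14-a->q16; q14-b->q17; q14-c->q18; q15-a->q19; q15-b->q20; q15-c->q21; q16-a->q16; q16-b->q17; q16-c->q18; q17-a->q14; q17-b->q13; q17-c->q15; q18-a->q19; q18-b->q20; q18-c->q21; q19-a->q16; q19-b->q17; q19-c->q18; q20-a->q14; q20-b->q13; q20-c->q15; q21-a->q19; q21-b->q20; q21-c->q21

Handle the two conditions separately and then intersect. The first has 13 states tracking the last 2 symbols read; the second has 4 states tracking partial matches of the forbidden pattern `abb`. A product state is a pair (one from each), accepting exactly when both do.
With 22 states:
          a    b    c  
>  q0     q1   q2   q3 
   q1     q4   q5   q6 
   q2     q7   q8   q9 
   q3    q10  q11  q12 
   q4     q4   q5   q6 
   q5     q7  q13   q9 
   q6    q10  q11  q12 
   q7     q4   q5   q6 
   q8     q7   q8   q9 
   q9    q10  q11  q12 
 * q10    q4   q5   q6 
 * q11    q7   q8   q9 
 * q12   q10  q11  q12 
   q13   q14  q13  q15 
   q14   q16  q17  q18 
   q15   q19  q20  q21 
   q16   q16  q17  q18 
   q17   q14  q13  q15 
   q18   q19  q20  q21 
   q19   q16  q17  q18 
   q20   q14  q13  q15 
   q21   q19  q20  q21 
(> = start, * = accepting)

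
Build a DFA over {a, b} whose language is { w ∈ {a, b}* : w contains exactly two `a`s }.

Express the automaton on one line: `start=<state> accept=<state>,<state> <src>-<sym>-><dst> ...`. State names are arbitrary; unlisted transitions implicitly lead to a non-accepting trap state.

Count `a`s, saturating at 3: states q0 through q2 mean 0 through 2 `a`s seen; q3 means more than 2. Each `a` increments (capped at q3); other symbols loop. Accept from {q2}.
4 states suffice.
        a   b  
>  q0   q1  q0 
   q1   q2  q1 
 * q2   q3  q2 
   q3   q3  q3 
(> = start, * = accepting)

start=q0 accept=q2 q0-a->q1 q0-b->q0 q1-a->q2 q1-b->q1 q2-a->q3 q2-b->q2 q3-a->q3 q3-b->q3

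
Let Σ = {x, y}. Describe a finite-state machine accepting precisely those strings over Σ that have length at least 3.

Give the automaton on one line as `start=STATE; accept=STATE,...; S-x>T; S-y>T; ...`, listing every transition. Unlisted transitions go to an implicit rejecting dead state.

start=s0; accept=s3,s4; s0-x>s1; s0-y>s1; s1-x>s2; s1-y>s2; s2-x>s3; s2-y>s3; s3-x>s4; s3-y>s4; s4-x>s4; s4-y>s4

We only need to distinguish lengths 0, 1, …, 3, and '>3'. Chain s0 → s1 → s2 → s3 → s4 on every symbol, with s4 looping. Accepting states: {s3, s4}.
With 5 states:
        x   y  
>  s0   s1  s1 
   s1   s2  s2 
   s2   s3  s3 
 * s3   s4  s4 
 * s4   s4  s4 
(> = start, * = accepting)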